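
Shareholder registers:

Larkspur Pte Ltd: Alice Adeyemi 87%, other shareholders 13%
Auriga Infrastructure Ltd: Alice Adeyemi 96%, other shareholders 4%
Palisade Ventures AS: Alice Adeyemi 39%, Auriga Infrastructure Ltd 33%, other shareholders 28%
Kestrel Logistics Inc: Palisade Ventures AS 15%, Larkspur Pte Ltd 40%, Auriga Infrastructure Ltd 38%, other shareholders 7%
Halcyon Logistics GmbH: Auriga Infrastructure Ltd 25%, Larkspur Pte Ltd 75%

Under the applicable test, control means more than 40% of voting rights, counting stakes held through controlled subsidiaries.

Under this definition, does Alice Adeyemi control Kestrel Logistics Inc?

Yes

Alice holds 96% of Auriga, so Alice controls Auriga.
Alice and Auriga together hold 39% + 33% = 72% of Palisade, so Alice controls Palisade.
Alice holds 87% of Larkspur, so Alice controls Larkspur.
Palisade and Larkspur and Auriga together hold 15% + 40% + 38% = 93% of Kestrel, so Alice controls Kestrel.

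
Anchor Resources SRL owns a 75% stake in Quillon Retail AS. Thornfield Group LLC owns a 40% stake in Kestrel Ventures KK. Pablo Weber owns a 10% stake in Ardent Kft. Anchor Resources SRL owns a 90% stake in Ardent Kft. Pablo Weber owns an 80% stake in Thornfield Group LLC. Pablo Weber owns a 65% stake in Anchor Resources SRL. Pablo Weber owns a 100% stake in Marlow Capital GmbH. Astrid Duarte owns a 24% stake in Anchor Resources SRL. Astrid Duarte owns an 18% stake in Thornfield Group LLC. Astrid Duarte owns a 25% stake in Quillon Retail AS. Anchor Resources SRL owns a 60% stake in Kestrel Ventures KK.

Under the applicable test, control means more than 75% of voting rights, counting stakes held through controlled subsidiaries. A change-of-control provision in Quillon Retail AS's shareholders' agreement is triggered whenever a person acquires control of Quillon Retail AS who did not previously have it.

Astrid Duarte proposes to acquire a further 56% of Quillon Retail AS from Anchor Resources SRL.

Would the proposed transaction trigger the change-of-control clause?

Yes

The purchase adds only to Astrid's holdings (Anchor's stake shrinks), so Astrid is the only person who could newly come to control Quillon.
Astrid's largest direct stake is 25% in Quillon, which does not meet the threshold, so Astrid controls no company.
In Quillon, Astrid's side holds only 25%, not > 75%.
So before the transaction, Astrid does not control Quillon.
After the purchase, Astrid's direct stake in Quillon rises to 25% + 56% = 81%, and Anchor's stake falls to 19%.
Astrid holds 81% of Quillon, so Astrid controls Quillon.
Astrid did not control Quillon before and does after, so the clause is triggered.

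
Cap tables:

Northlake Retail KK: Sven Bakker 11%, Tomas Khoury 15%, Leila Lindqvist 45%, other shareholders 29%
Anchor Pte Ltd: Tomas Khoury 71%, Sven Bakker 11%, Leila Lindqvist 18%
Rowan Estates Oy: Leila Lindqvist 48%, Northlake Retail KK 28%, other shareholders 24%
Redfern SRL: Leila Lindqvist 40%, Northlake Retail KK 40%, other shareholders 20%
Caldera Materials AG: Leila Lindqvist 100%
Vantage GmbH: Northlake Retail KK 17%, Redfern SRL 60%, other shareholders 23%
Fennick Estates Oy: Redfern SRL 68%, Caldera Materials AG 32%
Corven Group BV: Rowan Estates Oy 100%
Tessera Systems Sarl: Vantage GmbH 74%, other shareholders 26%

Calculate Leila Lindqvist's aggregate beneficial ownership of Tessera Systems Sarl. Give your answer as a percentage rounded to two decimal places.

31.41%

Leila reaches Tessera along 3 paths.
Via Northlake → Vantage: 45% × 17% × 74% = 5.661%.
Via Redfern → Vantage: 40% × 60% × 74% = 17.76%.
Via Northlake → Redfern → Vantage: 45% × 40% × 60% × 74% = 7.992%.
Total: 5.661% + 17.76% + 7.992% = 31.413%.
Rounded: 31.41%.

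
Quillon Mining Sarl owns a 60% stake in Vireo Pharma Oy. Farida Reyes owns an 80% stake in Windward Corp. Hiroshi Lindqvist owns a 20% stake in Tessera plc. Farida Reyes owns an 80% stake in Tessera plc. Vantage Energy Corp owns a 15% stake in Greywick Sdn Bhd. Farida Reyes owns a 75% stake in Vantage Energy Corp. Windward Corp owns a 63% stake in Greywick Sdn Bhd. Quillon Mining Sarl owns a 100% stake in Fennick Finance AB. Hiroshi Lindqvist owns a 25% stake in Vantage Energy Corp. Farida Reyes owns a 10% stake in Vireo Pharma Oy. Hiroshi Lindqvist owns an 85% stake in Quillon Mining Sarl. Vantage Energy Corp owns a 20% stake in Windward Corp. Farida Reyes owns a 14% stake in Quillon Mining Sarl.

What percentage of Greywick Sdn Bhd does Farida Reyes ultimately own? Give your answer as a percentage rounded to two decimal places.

Farida reaches Greywick along 3 paths.
Via Windward: 80% × 63% = 50.4%.
Via Vantage → Windward: 75% × 20% × 63% = 9.45%.
Via Vantage: 75% × 15% = 11.25%.
Total: 50.4% + 9.45% + 11.25% = 71.1%.
Rounded: 71.10%.

71.10%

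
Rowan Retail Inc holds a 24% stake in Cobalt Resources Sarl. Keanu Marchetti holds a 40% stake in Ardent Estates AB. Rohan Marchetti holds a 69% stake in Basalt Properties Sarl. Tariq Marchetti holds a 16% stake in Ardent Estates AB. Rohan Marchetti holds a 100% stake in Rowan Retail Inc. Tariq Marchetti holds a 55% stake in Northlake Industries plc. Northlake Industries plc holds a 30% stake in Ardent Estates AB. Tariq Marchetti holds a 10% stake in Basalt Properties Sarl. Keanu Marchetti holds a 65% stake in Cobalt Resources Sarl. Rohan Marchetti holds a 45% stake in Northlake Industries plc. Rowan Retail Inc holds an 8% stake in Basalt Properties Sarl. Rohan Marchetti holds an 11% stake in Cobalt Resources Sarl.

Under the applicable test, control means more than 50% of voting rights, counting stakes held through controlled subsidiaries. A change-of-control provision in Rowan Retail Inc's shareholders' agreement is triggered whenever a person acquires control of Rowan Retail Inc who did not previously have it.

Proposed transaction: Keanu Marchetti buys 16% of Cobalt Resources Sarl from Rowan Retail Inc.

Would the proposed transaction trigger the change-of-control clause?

No

The purchase adds only to Keanu's holdings (Rowan's stake shrinks), so Keanu is the only person who could newly come to control Rowan.
Keanu holds 65% of Cobalt, so Keanu controls Cobalt.
Neither Keanu nor any entity Keanu controls holds any voting interest in Rowan.
So before the transaction, Keanu does not control Rowan.
After the purchase, Keanu's direct stake in Cobalt rises to 65% + 16% = 81%, and Rowan's stake falls to 8%.
Keanu holds 81% of Cobalt, so Keanu controls Cobalt.
After the transaction, neither Keanu nor any entity Keanu controls holds a voting interest in Rowan, so Keanu still does not control it.
No new person acquires control, so the clause is not triggered.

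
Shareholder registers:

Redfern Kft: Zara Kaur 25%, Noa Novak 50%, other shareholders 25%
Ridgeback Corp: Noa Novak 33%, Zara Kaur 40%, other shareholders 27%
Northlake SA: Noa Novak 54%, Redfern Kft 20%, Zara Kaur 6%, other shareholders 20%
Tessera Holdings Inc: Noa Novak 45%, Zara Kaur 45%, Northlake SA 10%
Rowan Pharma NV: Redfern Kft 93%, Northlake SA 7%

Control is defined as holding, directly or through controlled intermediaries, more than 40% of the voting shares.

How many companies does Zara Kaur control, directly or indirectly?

1

Zara holds 45% of Tessera, so Zara controls Tessera.
No other company's threshold is met.
Zara controls 1 company.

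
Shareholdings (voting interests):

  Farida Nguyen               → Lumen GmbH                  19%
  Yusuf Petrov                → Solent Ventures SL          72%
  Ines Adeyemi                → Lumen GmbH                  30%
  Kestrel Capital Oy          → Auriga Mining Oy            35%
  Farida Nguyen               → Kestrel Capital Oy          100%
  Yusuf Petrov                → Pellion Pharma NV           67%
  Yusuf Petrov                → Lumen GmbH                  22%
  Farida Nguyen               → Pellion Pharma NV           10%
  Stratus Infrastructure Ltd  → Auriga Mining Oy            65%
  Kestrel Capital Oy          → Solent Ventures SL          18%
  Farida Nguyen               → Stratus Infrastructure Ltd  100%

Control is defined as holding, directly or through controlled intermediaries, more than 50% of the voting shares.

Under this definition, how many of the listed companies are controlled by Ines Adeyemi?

0

Ines's largest direct stake is 30% in Lumen, which does not meet the threshold.
Ines controls 0 companies.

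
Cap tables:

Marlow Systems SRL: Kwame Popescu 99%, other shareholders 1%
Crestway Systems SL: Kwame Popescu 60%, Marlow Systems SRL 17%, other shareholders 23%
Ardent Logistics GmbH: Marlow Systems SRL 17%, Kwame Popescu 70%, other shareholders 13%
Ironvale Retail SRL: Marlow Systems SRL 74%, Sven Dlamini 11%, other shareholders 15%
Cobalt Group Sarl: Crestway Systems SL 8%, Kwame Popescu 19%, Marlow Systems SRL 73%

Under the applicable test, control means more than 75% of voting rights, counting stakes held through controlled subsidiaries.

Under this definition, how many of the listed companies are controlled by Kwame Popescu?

Kwame holds 99% of Marlow, so Kwame controls Marlow.
Kwame and Marlow together hold 60% + 17% = 77% of Crestway, so Kwame controls Crestway.
Marlow and Kwame together hold 17% + 70% = 87% of Ardent, so Kwame controls Ardent.
Crestway and Kwame and Marlow together hold 8% + 19% + 73% = 100% of Cobalt, so Kwame controls Cobalt.
No other company's threshold is met.
Kwame controls 4 companies.

4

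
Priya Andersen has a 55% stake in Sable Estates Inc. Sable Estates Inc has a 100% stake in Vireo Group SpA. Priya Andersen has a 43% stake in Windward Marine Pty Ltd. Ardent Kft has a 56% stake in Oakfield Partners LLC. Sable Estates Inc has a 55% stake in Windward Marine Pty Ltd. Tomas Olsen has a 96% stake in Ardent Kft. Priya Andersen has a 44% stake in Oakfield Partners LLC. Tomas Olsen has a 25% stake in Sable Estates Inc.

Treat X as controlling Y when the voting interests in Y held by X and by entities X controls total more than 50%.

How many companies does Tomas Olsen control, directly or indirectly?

Tomas holds 96% of Ardent, so Tomas controls Ardent.
Ardent holds 56% of Oakfield, so Tomas controls Oakfield.
No other company's threshold is met.
Tomas controls 2 companies.

2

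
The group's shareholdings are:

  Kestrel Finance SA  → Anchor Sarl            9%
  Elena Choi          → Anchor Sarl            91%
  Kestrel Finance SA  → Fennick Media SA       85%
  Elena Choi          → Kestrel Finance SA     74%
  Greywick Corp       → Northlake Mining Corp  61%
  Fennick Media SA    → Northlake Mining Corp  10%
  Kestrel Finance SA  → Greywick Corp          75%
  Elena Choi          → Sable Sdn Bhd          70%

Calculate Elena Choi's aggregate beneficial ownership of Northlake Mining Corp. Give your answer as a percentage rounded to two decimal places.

Elena reaches Northlake along 2 paths.
Via Kestrel → Greywick: 74% × 75% × 61% = 33.855%.
Via Kestrel → Fennick: 74% × 85% × 10% = 6.29%.
Total: 33.855% + 6.29% = 40.145%.
Rounded: 40.15%.

40.15%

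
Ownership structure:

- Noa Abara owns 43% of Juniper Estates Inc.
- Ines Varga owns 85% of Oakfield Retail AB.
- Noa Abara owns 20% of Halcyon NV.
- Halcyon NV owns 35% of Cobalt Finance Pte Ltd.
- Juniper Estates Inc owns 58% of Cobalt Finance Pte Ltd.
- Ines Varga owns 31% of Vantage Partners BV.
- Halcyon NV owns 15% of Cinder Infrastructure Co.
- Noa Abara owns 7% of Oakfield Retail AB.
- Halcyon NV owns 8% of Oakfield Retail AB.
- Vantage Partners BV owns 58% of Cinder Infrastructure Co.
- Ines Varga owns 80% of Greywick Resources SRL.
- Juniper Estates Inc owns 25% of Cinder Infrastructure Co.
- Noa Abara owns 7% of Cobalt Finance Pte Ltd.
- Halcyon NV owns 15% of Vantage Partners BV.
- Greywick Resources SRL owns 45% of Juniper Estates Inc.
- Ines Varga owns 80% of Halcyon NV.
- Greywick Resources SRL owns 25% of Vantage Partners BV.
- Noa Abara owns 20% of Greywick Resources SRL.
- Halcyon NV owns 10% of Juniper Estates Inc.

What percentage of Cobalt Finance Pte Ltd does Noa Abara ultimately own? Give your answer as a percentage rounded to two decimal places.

45.32%

Noa reaches Cobalt along 5 paths.
Via Halcyon → Juniper: 20% × 10% × 58% = 1.16%.
Via Greywick → Juniper: 20% × 45% × 58% = 5.22%.
Via Juniper: 43% × 58% = 24.94%.
Via Halcyon: 20% × 35% = 7%.
Direct stake: 7% = 7%.
Total: 1.16% + 5.22% + 24.94% + 7% + 7% = 45.32%.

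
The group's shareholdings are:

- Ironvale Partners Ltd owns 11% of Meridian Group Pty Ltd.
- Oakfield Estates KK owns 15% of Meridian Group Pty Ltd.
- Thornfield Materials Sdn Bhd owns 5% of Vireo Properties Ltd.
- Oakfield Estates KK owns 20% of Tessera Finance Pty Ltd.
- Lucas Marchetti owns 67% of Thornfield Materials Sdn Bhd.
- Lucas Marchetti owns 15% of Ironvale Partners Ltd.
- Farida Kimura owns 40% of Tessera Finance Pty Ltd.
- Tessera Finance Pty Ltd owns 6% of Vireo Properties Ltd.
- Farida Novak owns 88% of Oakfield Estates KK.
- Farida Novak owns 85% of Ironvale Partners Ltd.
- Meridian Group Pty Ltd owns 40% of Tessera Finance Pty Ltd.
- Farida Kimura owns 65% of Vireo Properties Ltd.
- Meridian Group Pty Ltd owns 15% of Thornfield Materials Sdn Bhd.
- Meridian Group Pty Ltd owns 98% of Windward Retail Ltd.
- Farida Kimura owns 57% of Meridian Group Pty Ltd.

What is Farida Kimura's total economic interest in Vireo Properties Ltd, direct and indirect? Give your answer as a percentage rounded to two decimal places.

Farida Kimura reaches Vireo along 4 paths.
Direct stake: 65% = 65%.
Via Tessera: 40% × 6% = 2.4%.
Via Meridian → Tessera: 57% × 40% × 6% = 1.368%.
Via Meridian → Thornfield: 57% × 15% × 5% = 0.4275%.
Total: 65% + 2.4% + 1.368% + 0.4275% = 69.1955%.
Rounded: 69.20%.

69.20%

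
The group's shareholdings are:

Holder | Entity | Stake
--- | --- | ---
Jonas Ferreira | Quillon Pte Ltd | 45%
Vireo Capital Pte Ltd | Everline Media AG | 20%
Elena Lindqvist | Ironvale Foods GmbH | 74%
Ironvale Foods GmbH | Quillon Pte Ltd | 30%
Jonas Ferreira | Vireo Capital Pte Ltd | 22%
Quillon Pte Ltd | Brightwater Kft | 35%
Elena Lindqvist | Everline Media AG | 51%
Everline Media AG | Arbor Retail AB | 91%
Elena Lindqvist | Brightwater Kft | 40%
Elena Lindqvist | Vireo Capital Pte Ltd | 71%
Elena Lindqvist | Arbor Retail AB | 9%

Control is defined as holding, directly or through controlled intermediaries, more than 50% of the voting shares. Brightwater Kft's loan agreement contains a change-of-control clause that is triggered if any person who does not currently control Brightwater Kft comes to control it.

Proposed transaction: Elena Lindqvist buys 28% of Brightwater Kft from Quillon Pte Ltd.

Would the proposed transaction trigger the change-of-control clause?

The purchase adds only to Elena's holdings (Quillon's stake shrinks), so Elena is the only person who could newly come to control Brightwater.
Elena holds 71% of Vireo, so Elena controls Vireo.
Elena holds 74% of Ironvale, so Elena controls Ironvale.
Vireo and Elena together hold 20% + 51% = 71% of Everline, so Elena controls Everline.
Everline and Elena together hold 91% + 9% = 100% of Arbor, so Elena controls Arbor.
In Brightwater, Elena's side holds only 40%, not > 50%.
So before the transaction, Elena does not control Brightwater.
After the purchase, Elena's direct stake in Brightwater rises to 40% + 28% = 68%, and Quillon's stake falls to 7%.
Elena holds 68% of Brightwater, so Elena controls Brightwater.
Elena did not control Brightwater before and does after, so the clause is triggered.

Yes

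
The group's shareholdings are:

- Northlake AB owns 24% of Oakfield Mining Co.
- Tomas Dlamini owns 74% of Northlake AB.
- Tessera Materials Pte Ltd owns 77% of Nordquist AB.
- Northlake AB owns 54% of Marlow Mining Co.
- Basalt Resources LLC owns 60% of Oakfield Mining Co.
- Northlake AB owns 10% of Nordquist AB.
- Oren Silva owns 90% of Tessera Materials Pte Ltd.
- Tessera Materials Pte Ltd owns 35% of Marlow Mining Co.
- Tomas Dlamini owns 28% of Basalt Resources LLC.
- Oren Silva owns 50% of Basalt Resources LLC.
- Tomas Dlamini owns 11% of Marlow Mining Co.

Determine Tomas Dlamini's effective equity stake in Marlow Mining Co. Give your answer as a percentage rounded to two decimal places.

50.96%

Tomas reaches Marlow along 2 paths.
Via Northlake: 74% × 54% = 39.96%.
Direct stake: 11% = 11%.
Total: 39.96% + 11% = 50.96%.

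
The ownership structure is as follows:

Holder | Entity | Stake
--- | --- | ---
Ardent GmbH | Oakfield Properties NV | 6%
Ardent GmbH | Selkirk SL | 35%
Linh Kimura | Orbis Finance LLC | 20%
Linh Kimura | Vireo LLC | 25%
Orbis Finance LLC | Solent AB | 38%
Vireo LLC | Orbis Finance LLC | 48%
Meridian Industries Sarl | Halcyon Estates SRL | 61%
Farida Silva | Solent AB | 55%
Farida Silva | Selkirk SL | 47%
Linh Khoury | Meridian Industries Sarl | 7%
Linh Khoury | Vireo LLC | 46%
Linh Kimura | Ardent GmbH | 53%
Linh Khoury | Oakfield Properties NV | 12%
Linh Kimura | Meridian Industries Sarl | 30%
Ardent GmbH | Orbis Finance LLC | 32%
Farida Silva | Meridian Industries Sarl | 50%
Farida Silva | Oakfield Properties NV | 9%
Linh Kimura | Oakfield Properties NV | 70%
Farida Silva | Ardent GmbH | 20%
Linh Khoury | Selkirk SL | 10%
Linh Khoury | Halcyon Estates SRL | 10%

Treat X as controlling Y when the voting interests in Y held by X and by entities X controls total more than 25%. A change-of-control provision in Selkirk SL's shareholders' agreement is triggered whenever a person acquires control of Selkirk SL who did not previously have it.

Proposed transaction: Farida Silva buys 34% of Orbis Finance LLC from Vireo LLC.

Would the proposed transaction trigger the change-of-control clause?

The purchase adds only to Farida's holdings (Vireo's stake shrinks), so Farida is the only person who could newly come to control Selkirk.
Farida holds 47% of Selkirk, so Farida controls Selkirk.
So Farida already controls Selkirk before the transaction.
After the purchase, Farida holds 34% of Orbis directly, and Vireo's stake falls to 14%.
Farida controlled Selkirk already, so this is not a new person acquiring control; every other person's position is unchanged or reduced.
No new person acquires control, so the clause is not triggered.

No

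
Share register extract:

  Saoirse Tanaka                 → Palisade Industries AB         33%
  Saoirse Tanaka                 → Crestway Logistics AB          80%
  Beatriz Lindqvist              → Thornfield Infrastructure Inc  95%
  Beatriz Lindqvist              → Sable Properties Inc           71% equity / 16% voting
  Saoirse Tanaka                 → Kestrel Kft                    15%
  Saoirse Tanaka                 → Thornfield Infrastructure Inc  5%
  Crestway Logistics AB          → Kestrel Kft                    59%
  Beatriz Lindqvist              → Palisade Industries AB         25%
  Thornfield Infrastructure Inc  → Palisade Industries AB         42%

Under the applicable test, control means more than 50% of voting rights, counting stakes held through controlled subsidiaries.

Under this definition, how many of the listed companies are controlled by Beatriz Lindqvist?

2

Beatriz holds 95% of Thornfield, so Beatriz controls Thornfield.
Beatriz and Thornfield together hold 25% + 42% = 67% of Palisade, so Beatriz controls Palisade.
No other company's threshold is met.
Beatriz controls 2 companies.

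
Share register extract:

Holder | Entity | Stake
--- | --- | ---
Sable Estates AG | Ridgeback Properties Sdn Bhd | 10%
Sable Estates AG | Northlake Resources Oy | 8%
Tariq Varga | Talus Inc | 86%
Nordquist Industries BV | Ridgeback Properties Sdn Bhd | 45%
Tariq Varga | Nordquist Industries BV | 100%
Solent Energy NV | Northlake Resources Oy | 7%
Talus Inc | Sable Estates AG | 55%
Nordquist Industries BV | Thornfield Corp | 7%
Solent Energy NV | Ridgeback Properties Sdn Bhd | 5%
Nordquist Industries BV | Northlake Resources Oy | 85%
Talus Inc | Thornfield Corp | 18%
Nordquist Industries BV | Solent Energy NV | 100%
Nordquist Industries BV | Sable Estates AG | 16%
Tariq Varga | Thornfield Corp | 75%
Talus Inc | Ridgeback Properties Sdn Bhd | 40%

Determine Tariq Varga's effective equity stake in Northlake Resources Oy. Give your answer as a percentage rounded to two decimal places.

97.06%

Tariq reaches Northlake along 4 paths.
Via Talus → Sable: 86% × 55% × 8% = 3.784%.
Via Nordquist → Sable: 100% × 16% × 8% = 1.28%.
Via Nordquist → Solent: 100% × 100% × 7% = 7%.
Via Nordquist: 100% × 85% = 85%.
Total: 3.784% + 1.28% + 7% + 85% = 97.064%.
Rounded: 97.06%.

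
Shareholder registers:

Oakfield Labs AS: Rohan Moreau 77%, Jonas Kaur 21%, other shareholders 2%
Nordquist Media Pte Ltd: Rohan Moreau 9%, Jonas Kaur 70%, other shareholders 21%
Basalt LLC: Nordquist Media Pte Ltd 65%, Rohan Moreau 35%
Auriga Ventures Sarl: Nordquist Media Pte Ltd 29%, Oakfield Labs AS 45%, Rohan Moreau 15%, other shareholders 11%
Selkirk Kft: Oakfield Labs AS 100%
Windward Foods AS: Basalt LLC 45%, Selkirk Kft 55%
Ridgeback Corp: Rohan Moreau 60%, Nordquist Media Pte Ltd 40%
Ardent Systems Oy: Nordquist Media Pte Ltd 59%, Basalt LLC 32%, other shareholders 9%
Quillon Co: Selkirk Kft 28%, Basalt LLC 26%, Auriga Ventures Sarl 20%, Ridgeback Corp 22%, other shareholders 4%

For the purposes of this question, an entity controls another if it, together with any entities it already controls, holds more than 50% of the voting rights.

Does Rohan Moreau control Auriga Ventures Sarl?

Yes

Rohan holds 77% of Oakfield, so Rohan controls Oakfield.
Oakfield and Rohan together hold 45% + 15% = 60% of Auriga, so Rohan controls Auriga.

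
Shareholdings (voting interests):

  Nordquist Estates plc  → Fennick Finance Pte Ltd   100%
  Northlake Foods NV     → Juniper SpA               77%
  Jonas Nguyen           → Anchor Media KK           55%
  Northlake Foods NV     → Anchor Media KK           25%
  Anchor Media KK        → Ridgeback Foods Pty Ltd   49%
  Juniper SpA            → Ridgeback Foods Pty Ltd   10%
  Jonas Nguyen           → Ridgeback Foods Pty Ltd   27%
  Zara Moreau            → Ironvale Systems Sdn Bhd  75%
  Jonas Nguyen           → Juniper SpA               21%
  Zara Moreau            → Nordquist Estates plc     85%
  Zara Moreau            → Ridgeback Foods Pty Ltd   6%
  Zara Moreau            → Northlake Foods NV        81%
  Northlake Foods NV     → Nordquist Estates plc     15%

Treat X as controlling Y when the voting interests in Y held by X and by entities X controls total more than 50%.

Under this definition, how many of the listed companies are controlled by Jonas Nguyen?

Jonas holds 55% of Anchor, so Jonas controls Anchor.
Jonas and Anchor together hold 27% + 49% = 76% of Ridgeback, so Jonas controls Ridgeback.
No other company's threshold is met.
Jonas controls 2 companies.

2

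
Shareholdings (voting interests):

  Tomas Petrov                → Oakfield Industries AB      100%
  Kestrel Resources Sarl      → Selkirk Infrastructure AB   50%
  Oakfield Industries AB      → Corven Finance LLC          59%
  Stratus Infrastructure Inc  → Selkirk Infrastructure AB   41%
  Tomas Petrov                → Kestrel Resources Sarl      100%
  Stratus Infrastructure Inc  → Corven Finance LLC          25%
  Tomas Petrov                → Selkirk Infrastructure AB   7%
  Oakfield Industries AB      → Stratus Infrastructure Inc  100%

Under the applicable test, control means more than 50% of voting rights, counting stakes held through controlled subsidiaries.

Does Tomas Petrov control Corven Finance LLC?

Tomas holds 100% of Oakfield, so Tomas controls Oakfield.
Oakfield holds 100% of Stratus, so Tomas controls Stratus.
Stratus and Oakfield together hold 25% + 59% = 84% of Corven, so Tomas controls Corven.

Yes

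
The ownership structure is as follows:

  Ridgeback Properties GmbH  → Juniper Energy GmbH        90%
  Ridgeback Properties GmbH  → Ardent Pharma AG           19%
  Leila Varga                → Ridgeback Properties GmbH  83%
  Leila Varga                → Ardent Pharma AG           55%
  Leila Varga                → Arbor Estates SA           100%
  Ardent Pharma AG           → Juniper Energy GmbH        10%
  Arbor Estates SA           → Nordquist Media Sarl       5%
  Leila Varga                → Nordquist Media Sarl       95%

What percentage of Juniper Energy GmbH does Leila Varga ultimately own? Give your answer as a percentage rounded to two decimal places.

81.78%

Leila reaches Juniper along 3 paths.
Via Ridgeback → Ardent: 83% × 19% × 10% = 1.577%.
Via Ardent: 55% × 10% = 5.5%.
Via Ridgeback: 83% × 90% = 74.7%.
Total: 1.577% + 5.5% + 74.7% = 81.777%.
Rounded: 81.78%.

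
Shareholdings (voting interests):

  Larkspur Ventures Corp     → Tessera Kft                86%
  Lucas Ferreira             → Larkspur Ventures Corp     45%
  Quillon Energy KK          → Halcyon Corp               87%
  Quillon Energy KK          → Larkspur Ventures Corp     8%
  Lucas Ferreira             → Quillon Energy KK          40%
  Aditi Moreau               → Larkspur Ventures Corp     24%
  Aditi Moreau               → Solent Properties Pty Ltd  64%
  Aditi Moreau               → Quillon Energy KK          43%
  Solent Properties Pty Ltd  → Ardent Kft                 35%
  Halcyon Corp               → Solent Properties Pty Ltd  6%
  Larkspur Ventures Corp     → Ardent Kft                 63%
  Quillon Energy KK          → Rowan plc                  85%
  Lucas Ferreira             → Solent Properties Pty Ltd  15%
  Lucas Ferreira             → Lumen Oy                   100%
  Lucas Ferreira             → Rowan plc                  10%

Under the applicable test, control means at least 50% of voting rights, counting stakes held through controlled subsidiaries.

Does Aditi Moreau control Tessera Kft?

No

Aditi holds 64% of Solent, so Aditi controls Solent.
Neither Aditi nor any entity Aditi controls holds any voting interest in Tessera.
So Aditi does not control Tessera.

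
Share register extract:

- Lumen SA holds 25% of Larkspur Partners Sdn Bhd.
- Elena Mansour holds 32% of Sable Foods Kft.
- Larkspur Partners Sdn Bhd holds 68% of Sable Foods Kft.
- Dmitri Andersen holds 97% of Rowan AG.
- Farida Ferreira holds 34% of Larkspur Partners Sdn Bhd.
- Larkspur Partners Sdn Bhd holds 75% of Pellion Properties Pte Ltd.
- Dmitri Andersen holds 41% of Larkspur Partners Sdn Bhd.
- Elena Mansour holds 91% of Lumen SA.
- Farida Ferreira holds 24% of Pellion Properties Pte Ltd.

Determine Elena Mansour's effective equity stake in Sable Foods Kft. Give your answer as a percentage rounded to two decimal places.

Elena reaches Sable along 2 paths.
Direct stake: 32% = 32%.
Via Lumen → Larkspur: 91% × 25% × 68% = 15.47%.
Total: 32% + 15.47% = 47.47%.

47.47%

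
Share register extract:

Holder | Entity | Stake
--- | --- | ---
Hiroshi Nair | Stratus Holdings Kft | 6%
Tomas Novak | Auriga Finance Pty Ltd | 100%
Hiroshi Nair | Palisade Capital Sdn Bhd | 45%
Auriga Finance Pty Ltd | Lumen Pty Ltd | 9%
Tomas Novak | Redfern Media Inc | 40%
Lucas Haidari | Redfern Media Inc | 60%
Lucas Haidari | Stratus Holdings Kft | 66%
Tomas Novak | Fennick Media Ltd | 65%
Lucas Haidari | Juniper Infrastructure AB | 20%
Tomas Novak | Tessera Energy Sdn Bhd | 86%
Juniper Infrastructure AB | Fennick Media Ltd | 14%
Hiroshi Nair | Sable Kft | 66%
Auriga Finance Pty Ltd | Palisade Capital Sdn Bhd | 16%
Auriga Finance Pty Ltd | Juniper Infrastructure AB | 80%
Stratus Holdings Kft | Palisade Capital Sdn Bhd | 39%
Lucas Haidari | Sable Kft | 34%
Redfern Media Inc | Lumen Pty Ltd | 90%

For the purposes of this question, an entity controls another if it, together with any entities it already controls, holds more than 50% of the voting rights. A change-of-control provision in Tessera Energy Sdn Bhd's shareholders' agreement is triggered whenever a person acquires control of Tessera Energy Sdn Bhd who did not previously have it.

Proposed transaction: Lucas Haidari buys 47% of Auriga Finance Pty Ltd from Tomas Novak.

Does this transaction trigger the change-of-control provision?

No

The purchase adds only to Lucas's holdings (Tomas's stake shrinks), so Lucas is the only person who could newly come to control Tessera.
Lucas holds 66% of Stratus, so Lucas controls Stratus.
Lucas holds 60% of Redfern, so Lucas controls Redfern.
Redfern holds 90% of Lumen, so Lucas controls Lumen.
Neither Lucas nor any entity Lucas controls holds any voting interest in Tessera.
So before the transaction, Lucas does not control Tessera.
After the purchase, Lucas holds 47% of Auriga directly, and Tomas's stake falls to 53%.
Lucas's side now holds 47% of Auriga, not > 50%, so Lucas still does not control Auriga.
After the transaction, neither Lucas nor any entity Lucas controls holds a voting interest in Tessera, so Lucas still does not control it.
No new person acquires control, so the clause is not triggered.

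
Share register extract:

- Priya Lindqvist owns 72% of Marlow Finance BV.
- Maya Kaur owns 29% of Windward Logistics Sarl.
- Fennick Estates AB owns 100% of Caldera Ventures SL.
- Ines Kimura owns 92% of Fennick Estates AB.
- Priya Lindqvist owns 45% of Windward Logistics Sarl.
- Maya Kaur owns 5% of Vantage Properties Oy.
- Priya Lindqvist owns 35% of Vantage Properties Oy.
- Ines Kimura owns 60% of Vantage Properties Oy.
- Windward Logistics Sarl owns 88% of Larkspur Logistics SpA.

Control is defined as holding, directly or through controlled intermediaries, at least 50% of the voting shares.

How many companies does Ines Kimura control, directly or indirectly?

Ines holds 60% of Vantage, so Ines controls Vantage.
Ines holds 92% of Fennick, so Ines controls Fennick.
Fennick holds 100% of Caldera, so Ines controls Caldera.
No other company's threshold is met.
Ines controls 3 companies.

3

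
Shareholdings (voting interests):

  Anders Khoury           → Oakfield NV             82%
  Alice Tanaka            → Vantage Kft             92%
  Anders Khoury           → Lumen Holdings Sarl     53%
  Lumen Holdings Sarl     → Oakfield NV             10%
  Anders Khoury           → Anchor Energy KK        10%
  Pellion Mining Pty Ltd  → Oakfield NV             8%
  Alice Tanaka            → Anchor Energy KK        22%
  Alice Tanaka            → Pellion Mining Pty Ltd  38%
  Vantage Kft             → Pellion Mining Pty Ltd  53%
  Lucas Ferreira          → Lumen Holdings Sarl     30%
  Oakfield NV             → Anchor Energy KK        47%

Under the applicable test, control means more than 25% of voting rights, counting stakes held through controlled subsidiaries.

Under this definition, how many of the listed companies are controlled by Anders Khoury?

3

Anders holds 53% of Lumen, so Anders controls Lumen.
Lumen and Anders together hold 10% + 82% = 92% of Oakfield, so Anders controls Oakfield.
Anders and Oakfield together hold 10% + 47% = 57% of Anchor, so Anders controls Anchor.
No other company's threshold is met.
Anders controls 3 companies.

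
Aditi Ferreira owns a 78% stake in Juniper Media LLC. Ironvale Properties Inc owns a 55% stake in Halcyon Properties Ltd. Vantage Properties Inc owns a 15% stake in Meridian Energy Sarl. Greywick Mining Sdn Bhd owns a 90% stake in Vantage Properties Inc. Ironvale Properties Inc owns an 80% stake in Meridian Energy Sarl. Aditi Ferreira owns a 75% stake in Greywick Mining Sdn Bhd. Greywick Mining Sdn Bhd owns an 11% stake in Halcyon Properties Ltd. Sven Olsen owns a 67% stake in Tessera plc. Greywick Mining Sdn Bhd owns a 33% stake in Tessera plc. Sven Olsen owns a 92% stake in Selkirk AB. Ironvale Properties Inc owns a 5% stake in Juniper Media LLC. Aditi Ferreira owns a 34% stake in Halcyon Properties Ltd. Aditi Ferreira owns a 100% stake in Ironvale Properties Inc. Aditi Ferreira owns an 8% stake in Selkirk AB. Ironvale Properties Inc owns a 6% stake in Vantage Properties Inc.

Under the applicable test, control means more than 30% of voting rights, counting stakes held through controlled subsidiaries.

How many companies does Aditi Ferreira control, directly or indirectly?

Aditi holds 100% of Ironvale, so Aditi controls Ironvale.
Aditi holds 75% of Greywick, so Aditi controls Greywick.
Ironvale and Aditi together hold 5% + 78% = 83% of Juniper, so Aditi controls Juniper.
Greywick holds 33% of Tessera, so Aditi controls Tessera.
Greywick and Ironvale together hold 90% + 6% = 96% of Vantage, so Aditi controls Vantage.
Greywick and Ironvale and Aditi together hold 11% + 55% + 34% = 100% of Halcyon, so Aditi controls Halcyon.
Ironvale and Vantage together hold 80% + 15% = 95% of Meridian, so Aditi controls Meridian.
No other company's threshold is met.
Aditi controls 7 companies.

7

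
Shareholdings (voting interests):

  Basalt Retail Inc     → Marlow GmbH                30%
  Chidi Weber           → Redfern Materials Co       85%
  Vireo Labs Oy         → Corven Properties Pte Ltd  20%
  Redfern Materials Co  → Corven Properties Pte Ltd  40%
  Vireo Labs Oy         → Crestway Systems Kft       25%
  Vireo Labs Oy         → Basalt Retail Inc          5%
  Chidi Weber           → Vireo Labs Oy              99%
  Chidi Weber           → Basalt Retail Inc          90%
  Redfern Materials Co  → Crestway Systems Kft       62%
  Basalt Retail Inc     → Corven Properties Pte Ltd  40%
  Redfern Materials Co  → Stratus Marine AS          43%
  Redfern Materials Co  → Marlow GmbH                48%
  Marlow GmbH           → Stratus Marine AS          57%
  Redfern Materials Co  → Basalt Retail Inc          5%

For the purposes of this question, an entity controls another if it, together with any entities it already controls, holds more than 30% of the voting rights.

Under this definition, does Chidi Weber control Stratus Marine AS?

Chidi holds 99% of Vireo, so Chidi controls Vireo.
Chidi holds 85% of Redfern, so Chidi controls Redfern.
Chidi and Redfern and Vireo together hold 90% + 5% + 5% = 100% of Basalt, so Chidi controls Basalt.
Basalt and Redfern together hold 30% + 48% = 78% of Marlow, so Chidi controls Marlow.
Redfern and Marlow together hold 43% + 57% = 100% of Stratus, so Chidi controls Stratus.

Yes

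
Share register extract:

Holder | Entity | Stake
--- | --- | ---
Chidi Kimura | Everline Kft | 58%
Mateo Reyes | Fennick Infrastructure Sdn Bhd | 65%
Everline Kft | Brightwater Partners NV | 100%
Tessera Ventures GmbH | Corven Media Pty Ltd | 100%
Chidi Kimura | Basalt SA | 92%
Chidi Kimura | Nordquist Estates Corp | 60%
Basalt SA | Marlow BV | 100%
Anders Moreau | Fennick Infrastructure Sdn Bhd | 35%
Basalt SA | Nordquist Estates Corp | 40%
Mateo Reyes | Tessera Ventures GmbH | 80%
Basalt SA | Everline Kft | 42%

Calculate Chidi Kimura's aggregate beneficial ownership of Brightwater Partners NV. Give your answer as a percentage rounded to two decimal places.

96.64%

Chidi reaches Brightwater along 2 paths.
Via Basalt → Everline: 92% × 42% × 100% = 38.64%.
Via Everline: 58% × 100% = 58%.
Total: 38.64% + 58% = 96.64%.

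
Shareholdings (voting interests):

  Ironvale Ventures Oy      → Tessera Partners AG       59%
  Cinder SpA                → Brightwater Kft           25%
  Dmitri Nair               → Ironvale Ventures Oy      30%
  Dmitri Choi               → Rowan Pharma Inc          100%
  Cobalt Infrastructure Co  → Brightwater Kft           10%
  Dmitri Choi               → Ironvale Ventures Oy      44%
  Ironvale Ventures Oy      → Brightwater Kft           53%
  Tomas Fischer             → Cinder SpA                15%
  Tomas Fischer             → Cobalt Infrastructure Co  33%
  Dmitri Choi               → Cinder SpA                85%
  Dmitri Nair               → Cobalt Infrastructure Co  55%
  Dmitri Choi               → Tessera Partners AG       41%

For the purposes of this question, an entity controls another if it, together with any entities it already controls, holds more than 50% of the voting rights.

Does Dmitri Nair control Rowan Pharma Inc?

No

Dmitri Nair holds 55% of Cobalt, so Dmitri Nair controls Cobalt.
Neither Dmitri Nair nor any entity Dmitri Nair controls holds any voting interest in Rowan.
So Dmitri Nair does not control Rowan.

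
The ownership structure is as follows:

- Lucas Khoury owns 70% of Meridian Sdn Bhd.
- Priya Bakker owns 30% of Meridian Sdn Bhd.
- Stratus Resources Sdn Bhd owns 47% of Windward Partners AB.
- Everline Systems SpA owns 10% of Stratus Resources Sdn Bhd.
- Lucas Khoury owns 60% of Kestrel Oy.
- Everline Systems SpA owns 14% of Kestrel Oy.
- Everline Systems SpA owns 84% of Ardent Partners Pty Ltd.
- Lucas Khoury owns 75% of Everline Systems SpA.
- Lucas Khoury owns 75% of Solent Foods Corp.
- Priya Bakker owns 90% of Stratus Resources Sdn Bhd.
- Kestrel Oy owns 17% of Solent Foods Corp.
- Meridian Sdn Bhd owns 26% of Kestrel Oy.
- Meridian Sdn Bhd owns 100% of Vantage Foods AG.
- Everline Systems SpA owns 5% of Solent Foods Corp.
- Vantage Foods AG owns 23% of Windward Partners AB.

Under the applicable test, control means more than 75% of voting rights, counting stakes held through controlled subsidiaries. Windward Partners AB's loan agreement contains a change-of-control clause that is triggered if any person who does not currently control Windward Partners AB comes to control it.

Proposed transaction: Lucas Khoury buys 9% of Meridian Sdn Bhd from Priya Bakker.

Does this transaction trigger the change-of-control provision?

No

The purchase adds only to Lucas's holdings (Priya's stake shrinks), so Lucas is the only person who could newly come to control Windward.
Lucas's largest direct stake is 75% in Everline, which does not meet the threshold, so Lucas controls no company.
Neither Lucas nor any entity Lucas controls holds any voting interest in Windward.
So before the transaction, Lucas does not control Windward.
After the purchase, Lucas's direct stake in Meridian rises to 70% + 9% = 79%, and Priya's stake falls to 21%.
Lucas holds 79% of Meridian, so Lucas controls Meridian.
Lucas and Meridian together hold 60% + 26% = 86% of Kestrel, so Lucas controls Kestrel.
Meridian holds 100% of Vantage, so Lucas controls Vantage.
Kestrel and Lucas together hold 17% + 75% = 92% of Solent, so Lucas controls Solent.
After the transaction, Lucas's side holds 23% of Windward, not > 75%, so Lucas still does not control Windward.
No new person acquires control, so the clause is not triggered.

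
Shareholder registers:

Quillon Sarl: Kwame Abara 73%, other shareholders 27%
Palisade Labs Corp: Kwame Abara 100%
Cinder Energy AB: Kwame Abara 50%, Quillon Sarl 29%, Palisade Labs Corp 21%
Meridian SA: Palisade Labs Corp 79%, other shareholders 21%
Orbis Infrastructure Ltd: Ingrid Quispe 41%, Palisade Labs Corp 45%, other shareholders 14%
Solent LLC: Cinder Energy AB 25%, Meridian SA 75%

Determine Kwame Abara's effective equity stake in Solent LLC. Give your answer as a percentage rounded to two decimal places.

Kwame reaches Solent along 4 paths.
Via Cinder: 50% × 25% = 12.5%.
Via Quillon → Cinder: 73% × 29% × 25% = 5.2925%.
Via Palisade → Cinder: 100% × 21% × 25% = 5.25%.
Via Palisade → Meridian: 100% × 79% × 75% = 59.25%.
Total: 12.5% + 5.2925% + 5.25% + 59.25% = 82.2925%.
Rounded: 82.29%.

82.29%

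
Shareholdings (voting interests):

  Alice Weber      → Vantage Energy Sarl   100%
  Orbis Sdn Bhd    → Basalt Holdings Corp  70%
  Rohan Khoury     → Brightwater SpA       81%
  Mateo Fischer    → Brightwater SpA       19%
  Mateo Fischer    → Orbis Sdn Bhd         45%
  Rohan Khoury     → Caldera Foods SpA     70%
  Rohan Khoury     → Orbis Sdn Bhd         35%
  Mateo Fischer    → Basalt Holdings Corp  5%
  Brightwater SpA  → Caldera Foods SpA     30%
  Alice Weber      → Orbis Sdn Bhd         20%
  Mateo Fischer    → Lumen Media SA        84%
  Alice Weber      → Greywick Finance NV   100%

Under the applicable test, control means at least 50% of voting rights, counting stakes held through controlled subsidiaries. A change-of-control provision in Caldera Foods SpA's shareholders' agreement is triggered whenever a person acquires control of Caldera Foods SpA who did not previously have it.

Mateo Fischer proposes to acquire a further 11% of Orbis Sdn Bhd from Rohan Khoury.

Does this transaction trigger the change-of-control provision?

The purchase adds only to Mateo's holdings (Rohan's stake shrinks), so Mateo is the only person who could newly come to control Caldera.
Mateo holds 84% of Lumen, so Mateo controls Lumen.
Neither Mateo nor any entity Mateo controls holds any voting interest in Caldera.
So before the transaction, Mateo does not control Caldera.
After the purchase, Mateo's direct stake in Orbis rises to 45% + 11% = 56%, and Rohan's stake falls to 24%.
Mateo holds 56% of Orbis, so Mateo controls Orbis.
Mateo and Orbis together hold 5% + 70% = 75% of Basalt, so Mateo controls Basalt.
After the transaction, neither Mateo nor any entity Mateo controls holds a voting interest in Caldera, so Mateo still does not control it.
No new person acquires control, so the clause is not triggered.

No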